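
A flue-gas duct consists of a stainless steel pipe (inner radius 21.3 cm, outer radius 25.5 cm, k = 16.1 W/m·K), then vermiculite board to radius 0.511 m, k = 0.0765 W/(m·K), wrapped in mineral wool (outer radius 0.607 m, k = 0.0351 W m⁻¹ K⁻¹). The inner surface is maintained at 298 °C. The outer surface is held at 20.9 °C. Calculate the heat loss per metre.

Resistance network (inner→outer):
  R'_stainless steel = ln(0.255/0.213)/(2πk) = 0.1800/(2π·16.1) = 0.001779 m·K/W
  R'_vermiculite board = ln(0.511/0.255)/(2πk) = 0.6951/(2π·0.0765) = 1.446 m·K/W
  R'_mineral wool = ln(0.607/0.511)/(2πk) = 0.1722/(2π·0.0351) = 0.7806 m·K/W
ΣR = 0.001779 + 1.446 + 0.7806 = 2.228 m·K/W
Q' = ΔT/ΣR = (298 °C − 20.9 °C)/2.228 = 124 W/m

Q' = 124 W/m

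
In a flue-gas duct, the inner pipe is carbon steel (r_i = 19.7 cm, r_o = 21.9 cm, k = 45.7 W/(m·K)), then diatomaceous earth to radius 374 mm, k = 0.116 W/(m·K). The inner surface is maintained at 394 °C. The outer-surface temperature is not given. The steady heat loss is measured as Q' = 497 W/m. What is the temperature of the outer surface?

Series resistances:
  R'_carbon steel = ln(0.219/0.197)/(2πk) = 0.1059/(2π·45.7) = 3.687×10^-4 m·K/W
  R'_diatomaceous earth = ln(0.374/0.219)/(2πk) = 0.5352/(2π·0.116) = 0.7343 m·K/W
ΣR = 0.7347 m·K/W
ΔT = Q'·ΣR = 497 × 0.7347 = 365.1 K
Heat flows outward, so T_out = T_in − ΔT = 394 − 365.1 = 28.9 °C

T_out = 28.9 °C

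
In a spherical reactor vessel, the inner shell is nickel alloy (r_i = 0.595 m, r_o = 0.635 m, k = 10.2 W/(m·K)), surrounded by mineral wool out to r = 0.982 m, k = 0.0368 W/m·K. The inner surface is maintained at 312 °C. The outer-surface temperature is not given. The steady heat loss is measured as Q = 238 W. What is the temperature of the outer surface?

T_out = 25.4 °C

Series resistances:
  R_nickel alloy = (1/0.595 − 1/0.635)/(4πk) = 0.1059/(4π·10.2) = 8.260×10^-4 K/W
  R_mineral wool = (1/0.635 − 1/0.982)/(4πk) = 0.5565/(4π·0.0368) = 1.203 K/W
ΣR = 1.204 K/W
ΔT = Q·ΣR = 238 × 1.204 = 286.6 K
Heat flows outward, so T_out = T_in − ΔT = 312 − 286.6 = 25.4 °C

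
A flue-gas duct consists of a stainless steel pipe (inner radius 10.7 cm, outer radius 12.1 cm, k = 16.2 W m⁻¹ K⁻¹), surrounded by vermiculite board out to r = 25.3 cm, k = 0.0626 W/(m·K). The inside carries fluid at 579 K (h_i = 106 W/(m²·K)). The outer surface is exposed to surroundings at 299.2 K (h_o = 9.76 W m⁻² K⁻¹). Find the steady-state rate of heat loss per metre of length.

Q' = 143 W/m

Treat each layer as a resistance in series:
  R'_conv,in = 1/(2πr h) = 1/(2π·0.107·106) = 0.01403 m·K/W
  R'_stainless steel = ln(0.121/0.107)/(2πk) = 0.1230/(2π·16.2) = 0.001208 m·K/W
  R'_vermiculite board = ln(0.253/0.121)/(2πk) = 0.7376/(2π·0.0626) = 1.875 m·K/W
  R'_conv,out = 1/(2πr h) = 1/(2π·0.253·9.76) = 0.06445 m·K/W
ΣR = 0.01403 + 0.001208 + 1.875 + 0.06445 = 1.955 m·K/W
Q' = ΔT/ΣR = (579 K − 299.2 K)/1.955 = 143 W/m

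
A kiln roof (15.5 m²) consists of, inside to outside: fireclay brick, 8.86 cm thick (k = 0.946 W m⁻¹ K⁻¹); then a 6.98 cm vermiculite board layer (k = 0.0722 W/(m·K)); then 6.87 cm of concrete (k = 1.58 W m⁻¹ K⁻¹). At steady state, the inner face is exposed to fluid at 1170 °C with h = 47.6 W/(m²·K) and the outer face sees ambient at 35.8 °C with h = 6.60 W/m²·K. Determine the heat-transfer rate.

Resistance network (inner→outer):
  R_conv,in = 1/(hA) = 1/(47.6·15.5) = 0.001355 K/W
  R_fireclay brick = L/(kA) = 0.0886/(0.946·15.5) = 0.006042 K/W
  R_vermiculite board = L/(kA) = 0.0698/(0.0722·15.5) = 0.06237 K/W
  R_concrete = L/(kA) = 0.0687/(1.58·15.5) = 0.002805 K/W
  R_conv,out = 1/(hA) = 1/(6.60·15.5) = 0.009775 K/W
ΣR = 0.001355 + 0.006042 + 0.06237 + 0.002805 + 0.009775 = 0.08235 K/W
Q = ΔT/ΣR = (1170 °C − 35.8 °C)/0.08235 = 13800 W

Q = 13.8 kW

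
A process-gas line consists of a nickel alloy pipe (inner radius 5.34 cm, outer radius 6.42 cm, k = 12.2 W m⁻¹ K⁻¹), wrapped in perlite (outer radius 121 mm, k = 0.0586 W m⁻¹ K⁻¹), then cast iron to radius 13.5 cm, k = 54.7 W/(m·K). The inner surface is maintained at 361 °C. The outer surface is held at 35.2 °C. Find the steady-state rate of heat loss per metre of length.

Q' = 189 W/m

Treat each layer as a resistance in series:
  R'_nickel alloy = ln(0.0642/0.0534)/(2πk) = 0.1842/(2π·12.2) = 0.002403 m·K/W
  R'_perlite = ln(0.121/0.0642)/(2πk) = 0.6338/(2π·0.0586) = 1.721 m·K/W
  R'_cast iron = ln(0.135/0.121)/(2πk) = 0.1095/(2π·54.7) = 3.186×10^-4 m·K/W
ΣR = 0.002403 + 1.721 + 3.186×10^-4 = 1.724 m·K/W
Q' = ΔT/ΣR = (361 °C − 35.2 °C)/1.724 = 189 W/m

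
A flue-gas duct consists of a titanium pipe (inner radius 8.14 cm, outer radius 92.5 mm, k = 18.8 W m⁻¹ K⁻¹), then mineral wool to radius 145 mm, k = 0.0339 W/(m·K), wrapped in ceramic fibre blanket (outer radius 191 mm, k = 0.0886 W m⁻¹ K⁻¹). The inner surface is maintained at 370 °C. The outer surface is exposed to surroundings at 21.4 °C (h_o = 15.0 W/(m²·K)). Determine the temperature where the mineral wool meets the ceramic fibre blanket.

T = 93.5 °C

Resistance network (inner→outer):
  R'_titanium = ln(0.0925/0.0814)/(2πk) = 0.1278/(2π·18.8) = 0.001082 m·K/W
  R'_mineral wool = ln(0.145/0.0925)/(2πk) = 0.4495/(2π·0.0339) = 2.110 m·K/W
  R'_ceramic fibre blanket = ln(0.191/0.145)/(2πk) = 0.2755/(2π·0.0886) = 0.4950 m·K/W
  R'_conv,out = 1/(2πr h) = 1/(2π·0.191·15.0) = 0.05555 m·K/W
ΣR = 0.001082 + 2.110 + 0.4950 + 0.05555 = 2.662 m·K/W
Q' = ΔT/ΣR = (370 °C − 21.4 °C)/2.662 = 131.0 W/m
From the inner boundary to the mineral wool/ceramic fibre blanket interface, ΣR_partial = 2.111 m·K/W.
T_interface = T_in − Q'·ΣR_partial = 370 °C − (131.0)(2.111) = 93.5 °C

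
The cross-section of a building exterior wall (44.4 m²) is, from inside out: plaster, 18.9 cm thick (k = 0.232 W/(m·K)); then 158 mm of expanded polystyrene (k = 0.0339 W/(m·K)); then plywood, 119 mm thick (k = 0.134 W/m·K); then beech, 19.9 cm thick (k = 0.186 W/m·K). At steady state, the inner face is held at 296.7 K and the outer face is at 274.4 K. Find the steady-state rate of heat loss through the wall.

Series thermal resistances, inner to outer:
  R_plaster = L/(kA) = 0.189/(0.232·44.4) = 0.01835 K/W
  R_expanded polystyrene = L/(kA) = 0.158/(0.0339·44.4) = 0.1050 K/W
  R_plywood = L/(kA) = 0.119/(0.134·44.4) = 0.02000 K/W
  R_beech = L/(kA) = 0.199/(0.186·44.4) = 0.02410 K/W
ΣR = 0.01835 + 0.1050 + 0.02000 + 0.02410 = 0.1674 K/W
Q = ΔT/ΣR = (296.7 K − 274.4 K)/0.1674 = 133 W

Q = 133 W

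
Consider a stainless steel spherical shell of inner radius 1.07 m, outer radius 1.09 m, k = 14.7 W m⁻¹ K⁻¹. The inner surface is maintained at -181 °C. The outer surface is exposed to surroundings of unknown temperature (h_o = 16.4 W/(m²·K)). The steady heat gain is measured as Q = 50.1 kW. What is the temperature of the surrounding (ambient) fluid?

Series resistances:
  R_stainless steel = (1/1.07 − 1/1.09)/(4πk) = 0.01715/(4π·14.7) = 9.283×10^-5 K/W
  R_conv,out = 1/(4πr²h) = 1/(4π·1.09²·16.4) = 0.004084 K/W
ΣR = 0.004177 K/W
ΔT = Q·ΣR = 50100 × 0.004177 = 209.3 K
Heat flows inward, so T_out = T_in + ΔT = -181 + 209.3 = 28.3 °C

T_out = 28.3 °C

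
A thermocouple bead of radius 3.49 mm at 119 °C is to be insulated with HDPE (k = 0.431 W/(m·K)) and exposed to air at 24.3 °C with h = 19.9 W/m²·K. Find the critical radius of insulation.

r_cr = 4.33 cm

For a sphere, r_cr = 2k_ins/h = 2·0.431/19.9 = 0.0433 m = 4.33 cm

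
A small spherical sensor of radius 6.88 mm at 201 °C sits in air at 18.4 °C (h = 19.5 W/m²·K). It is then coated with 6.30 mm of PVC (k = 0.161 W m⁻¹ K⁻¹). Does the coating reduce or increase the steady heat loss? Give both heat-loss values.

increases: 2.12 → 3.16 W

Critical radius for a sphere: r_cr = 2k/h = 0.0165 m = 1.65 cm.
Outer radius after coating: r₂ = 0.00688 + 0.00630 = 0.01318 m.
Since r₁ < r_cr and r₂ ≤ r_cr, the coating moves toward the maximum at r_cr — heat loss rises.
Bare: R = 1/(4πr₁²h) = 86.21 K/W; Q = 182.6/86.21 = 2.12 W.
Coated: R = R_cond + R_conv = 57.83 K/W; Q = 182.6/57.83 = 3.16 W.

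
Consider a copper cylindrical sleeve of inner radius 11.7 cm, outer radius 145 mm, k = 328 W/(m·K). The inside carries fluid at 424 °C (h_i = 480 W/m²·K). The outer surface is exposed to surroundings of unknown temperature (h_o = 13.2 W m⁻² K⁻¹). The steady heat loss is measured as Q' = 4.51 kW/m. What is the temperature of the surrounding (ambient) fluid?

Sum the resistances:
  R'_conv,in = 1/(2πr h) = 1/(2π·0.117·480) = 0.002834 m·K/W
  R'_copper = ln(0.145/0.117)/(2πk) = 0.2146/(2π·328) = 1.041×10^-4 m·K/W
  R'_conv,out = 1/(2πr h) = 1/(2π·0.145·13.2) = 0.08315 m·K/W
ΣR = 0.08609 m·K/W
ΔT = Q'·ΣR = 4510 × 0.08609 = 388.3 K
Heat flows outward, so T_out = T_in − ΔT = 424 − 388.3 = 35.7 °C

T_out = 35.7 °C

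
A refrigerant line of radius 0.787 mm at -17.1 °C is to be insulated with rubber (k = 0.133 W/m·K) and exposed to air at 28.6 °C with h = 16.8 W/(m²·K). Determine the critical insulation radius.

For a cylinder, r_cr = k_ins/h = 0.133/16.8 = 0.00792 m = 0.792 cm

r_cr = 0.792 cm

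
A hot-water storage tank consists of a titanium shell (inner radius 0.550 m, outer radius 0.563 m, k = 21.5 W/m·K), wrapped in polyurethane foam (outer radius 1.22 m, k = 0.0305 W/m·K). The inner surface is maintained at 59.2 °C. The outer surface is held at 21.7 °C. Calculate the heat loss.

Treat each layer as a resistance in series:
  R_titanium = (1/0.550 − 1/0.563)/(4πk) = 0.04198/(4π·21.5) = 1.554×10^-4 K/W
  R_polyurethane foam = (1/0.563 − 1/1.22)/(4πk) = 0.9565/(4π·0.0305) = 2.496 K/W
ΣR = 1.554×10^-4 + 2.496 = 2.496 K/W
Q = ΔT/ΣR = (59.2 °C − 21.7 °C)/2.496 = 15.0 W

Q = 15.0 W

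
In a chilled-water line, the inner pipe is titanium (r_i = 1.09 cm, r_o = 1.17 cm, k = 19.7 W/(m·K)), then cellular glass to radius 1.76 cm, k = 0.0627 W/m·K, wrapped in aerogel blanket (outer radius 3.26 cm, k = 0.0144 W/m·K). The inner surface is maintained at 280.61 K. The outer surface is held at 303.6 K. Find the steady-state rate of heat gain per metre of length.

Q' = 2.93 W/m

Resistance network (inner→outer):
  R'_titanium = ln(0.0117/0.0109)/(2πk) = 0.07083/(2π·19.7) = 5.722×10^-4 m·K/W
  R'_cellular glass = ln(0.0176/0.0117)/(2πk) = 0.4083/(2π·0.0627) = 1.036 m·K/W
  R'_aerogel blanket = ln(0.0326/0.0176)/(2πk) = 0.6164/(2π·0.0144) = 6.813 m·K/W
ΣR = 5.722×10^-4 + 1.036 + 6.813 = 7.850 m·K/W
Q' = ΔT/ΣR = (280.61 K − 303.6 K)/7.850 = -2.93 W/m
(Negative Q' ⇒ heat flows inward; heat gain = 2.93 W/m.)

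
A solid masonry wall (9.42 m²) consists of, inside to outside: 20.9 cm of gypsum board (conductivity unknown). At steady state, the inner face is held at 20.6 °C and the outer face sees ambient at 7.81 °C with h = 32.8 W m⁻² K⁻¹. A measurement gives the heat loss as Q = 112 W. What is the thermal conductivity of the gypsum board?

ΣR = ΔT/Q = |20.6 − 7.81|/112 = 0.1142 K/W
Known resistances:
  R_conv,out = 1/(hA) = 1/(32.8·9.42) = 0.003236 K/W
R_gypsum board = ΣR − ΣR_known = 0.1142 − 0.003236 = 0.1110 K/W
L/(kA) = 0.1110 ⇒ k = 0.209/(0.1110·9.42) = 0.200 W/m·K

k = 0.200 W/m·K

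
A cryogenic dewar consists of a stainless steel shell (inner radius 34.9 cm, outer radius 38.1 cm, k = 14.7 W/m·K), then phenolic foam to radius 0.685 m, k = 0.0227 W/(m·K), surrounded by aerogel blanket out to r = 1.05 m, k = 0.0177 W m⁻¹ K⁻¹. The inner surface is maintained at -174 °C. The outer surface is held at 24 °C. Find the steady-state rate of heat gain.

Resistance network (inner→outer):
  R_stainless steel = (1/0.349 − 1/0.381)/(4πk) = 0.2407/(4π·14.7) = 0.001303 K/W
  R_phenolic foam = (1/0.381 − 1/0.685)/(4πk) = 1.165/(4π·0.0227) = 4.083 K/W
  R_aerogel blanket = (1/0.685 − 1/1.05)/(4πk) = 0.5075/(4π·0.0177) = 2.282 K/W
ΣR = 0.001303 + 4.083 + 2.282 = 6.366 K/W
Q = ΔT/ΣR = (-174 °C − 24 °C)/6.366 = -31.1 W
(Negative Q ⇒ heat flows inward; heat gain = 31.1 W.)

Q = 31.1 W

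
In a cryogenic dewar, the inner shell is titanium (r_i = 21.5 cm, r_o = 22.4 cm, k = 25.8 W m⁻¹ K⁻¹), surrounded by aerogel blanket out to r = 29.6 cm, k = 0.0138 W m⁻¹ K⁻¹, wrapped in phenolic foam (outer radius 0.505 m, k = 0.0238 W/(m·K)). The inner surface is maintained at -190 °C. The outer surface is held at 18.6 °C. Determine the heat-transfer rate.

Resistance network (inner→outer):
  R_titanium = (1/0.215 − 1/0.224)/(4πk) = 0.1869/(4π·25.8) = 5.764×10^-4 K/W
  R_aerogel blanket = (1/0.224 − 1/0.296)/(4πk) = 1.086/(4π·0.0138) = 6.262 K/W
  R_phenolic foam = (1/0.296 − 1/0.505)/(4πk) = 1.398/(4π·0.0238) = 4.675 K/W
ΣR = 5.764×10^-4 + 6.262 + 4.675 = 10.94 K/W
Q = ΔT/ΣR = (-190 °C − 18.6 °C)/10.94 = -19.1 W
(Negative Q ⇒ heat flows inward; heat gain = 19.1 W.)

Q = 19.1 W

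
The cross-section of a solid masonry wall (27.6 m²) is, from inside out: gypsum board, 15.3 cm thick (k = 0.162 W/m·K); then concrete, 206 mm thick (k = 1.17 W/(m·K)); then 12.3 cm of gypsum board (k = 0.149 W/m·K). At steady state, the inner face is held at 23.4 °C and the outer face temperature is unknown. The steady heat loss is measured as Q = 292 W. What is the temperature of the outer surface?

Sum the resistances:
  R_gypsum board = L/(kA) = 0.153/(0.162·27.6) = 0.03422 K/W
  R_concrete = L/(kA) = 0.206/(1.17·27.6) = 0.006379 K/W
  R_gypsum board = L/(kA) = 0.123/(0.149·27.6) = 0.02991 K/W
ΣR = 0.07051 K/W
ΔT = Q·ΣR = 292 × 0.07051 = 20.59 K
Heat flows outward, so T_out = T_in − ΔT = 23.4 − 20.59 = 2.81 °C

T_out = 2.81 °C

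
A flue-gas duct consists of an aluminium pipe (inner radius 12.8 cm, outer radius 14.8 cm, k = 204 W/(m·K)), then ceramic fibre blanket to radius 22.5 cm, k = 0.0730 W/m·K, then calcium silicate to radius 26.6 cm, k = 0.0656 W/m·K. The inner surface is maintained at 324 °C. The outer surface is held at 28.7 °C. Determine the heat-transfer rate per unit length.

Resistance network (inner→outer):
  R'_aluminium = ln(0.148/0.128)/(2πk) = 0.1452/(2π·204) = 1.133×10^-4 m·K/W
  R'_ceramic fibre blanket = ln(0.225/0.148)/(2πk) = 0.4189/(2π·0.0730) = 0.9133 m·K/W
  R'_calcium silicate = ln(0.266/0.225)/(2πk) = 0.1674/(2π·0.0656) = 0.4061 m·K/W
ΣR = 1.133×10^-4 + 0.9133 + 0.4061 = 1.320 m·K/W
Q' = ΔT/ΣR = (324 °C − 28.7 °C)/1.320 = 224 W/m

Q' = 224 W/m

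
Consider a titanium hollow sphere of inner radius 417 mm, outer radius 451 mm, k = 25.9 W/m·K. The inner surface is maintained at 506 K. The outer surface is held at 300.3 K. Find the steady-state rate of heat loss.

Q = 370 kW

Q = 4πk·ΔT/(1/r₁ − 1/r₂) = 4π × 25.9 × 205.7 / (1/0.417 − 1/0.451) = 3.70×10^5 W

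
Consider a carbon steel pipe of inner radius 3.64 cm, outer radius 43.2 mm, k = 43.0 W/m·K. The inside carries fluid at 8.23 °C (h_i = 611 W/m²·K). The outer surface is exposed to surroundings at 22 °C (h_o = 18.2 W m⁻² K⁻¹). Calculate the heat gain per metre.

Q' = 65.5 W/m

Treat each layer as a resistance in series:
  R'_conv,in = 1/(2πr h) = 1/(2π·0.0364·611) = 0.007156 m·K/W
  R'_carbon steel = ln(0.0432/0.0364)/(2πk) = 0.1713/(2π·43.0) = 6.339×10^-4 m·K/W
  R'_conv,out = 1/(2πr h) = 1/(2π·0.0432·18.2) = 0.2024 m·K/W
ΣR = 0.007156 + 6.339×10^-4 + 0.2024 = 0.2102 m·K/W
Q' = ΔT/ΣR = (8.23 °C − 22 °C)/0.2102 = -65.5 W/m
(Negative Q' ⇒ heat flows inward; heat gain = 65.5 W/m.)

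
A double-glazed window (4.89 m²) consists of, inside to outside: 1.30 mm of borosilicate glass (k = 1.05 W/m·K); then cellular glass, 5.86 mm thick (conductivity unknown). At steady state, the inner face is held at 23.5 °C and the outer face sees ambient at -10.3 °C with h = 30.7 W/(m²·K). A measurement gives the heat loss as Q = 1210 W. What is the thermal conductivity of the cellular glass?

k = 0.0570 W/m·K

ΣR = ΔT/Q = |23.5 − -10.3|/1210 = 0.02793 K/W
Known resistances:
  R_borosilicate glass = L/(kA) = 0.00130/(1.05·4.89) = 2.532×10^-4 K/W
  R_conv,out = 1/(hA) = 1/(30.7·4.89) = 0.006661 K/W
R_cellular glass = ΣR − ΣR_known = 0.02793 − 0.006914 = 0.02102 K/W
L/(kA) = 0.02102 ⇒ k = 0.00586/(0.02102·4.89) = 0.0570 W/m·K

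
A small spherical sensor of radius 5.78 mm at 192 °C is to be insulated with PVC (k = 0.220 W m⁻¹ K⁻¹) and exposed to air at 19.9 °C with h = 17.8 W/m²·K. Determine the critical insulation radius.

r_cr = 2.47 cm

For a sphere, r_cr = 2k_ins/h = 2·0.220/17.8 = 0.0247 m = 2.47 cm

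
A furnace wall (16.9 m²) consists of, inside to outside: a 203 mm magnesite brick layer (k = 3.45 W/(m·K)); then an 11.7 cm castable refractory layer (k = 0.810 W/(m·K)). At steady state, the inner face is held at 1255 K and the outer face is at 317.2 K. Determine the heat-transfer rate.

Q = 78.0 kW

Treat each layer as a resistance in series:
  R_magnesite brick = L/(kA) = 0.203/(3.45·16.9) = 0.003482 K/W
  R_castable refractory = L/(kA) = 0.117/(0.810·16.9) = 0.008547 K/W
ΣR = 0.003482 + 0.008547 = 0.01203 K/W
Q = ΔT/ΣR = (1255 K − 317.2 K)/0.01203 = 78000 W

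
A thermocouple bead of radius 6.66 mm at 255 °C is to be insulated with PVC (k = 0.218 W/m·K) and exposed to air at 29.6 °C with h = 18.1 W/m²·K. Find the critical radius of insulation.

r_cr = 2.41 cm

For a sphere, r_cr = 2k_ins/h = 2·0.218/18.1 = 0.0241 m = 2.41 cm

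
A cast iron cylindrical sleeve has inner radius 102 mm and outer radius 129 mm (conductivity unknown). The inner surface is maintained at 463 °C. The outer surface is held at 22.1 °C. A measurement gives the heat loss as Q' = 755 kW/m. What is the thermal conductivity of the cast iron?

k = 64.0 W/m·K

ΣR = ΔT/Q' = |463 − 22.1|/7.55×10^5 = 5.840×10^-4 m·K/W
ln(r₂/r₁)/(2πk) = 5.840×10^-4 ⇒ k = 0.2348/(2π·5.840×10^-4) = 64.0 W/m·K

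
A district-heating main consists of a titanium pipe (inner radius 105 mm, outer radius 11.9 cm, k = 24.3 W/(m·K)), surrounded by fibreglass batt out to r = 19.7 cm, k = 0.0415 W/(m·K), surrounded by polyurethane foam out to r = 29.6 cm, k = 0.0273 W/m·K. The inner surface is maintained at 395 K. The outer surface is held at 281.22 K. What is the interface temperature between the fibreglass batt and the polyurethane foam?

T = 343.9 K

Resistance network (inner→outer):
  R'_titanium = ln(0.119/0.105)/(2πk) = 0.1252/(2π·24.3) = 8.198×10^-4 m·K/W
  R'_fibreglass batt = ln(0.197/0.119)/(2πk) = 0.5041/(2π·0.0415) = 1.933 m·K/W
  R'_polyurethane foam = ln(0.296/0.197)/(2πk) = 0.4072/(2π·0.0273) = 2.374 m·K/W
ΣR = 8.198×10^-4 + 1.933 + 2.374 = 4.308 m·K/W
Q' = ΔT/ΣR = (395 K − 281.22 K)/4.308 = 26.41 W/m
From the inner boundary to the fibreglass batt/polyurethane foam interface, ΣR_partial = 1.934 m·K/W.
T_interface = T_in − Q'·ΣR_partial = 395 K − (26.41)(1.934) = 343.9 K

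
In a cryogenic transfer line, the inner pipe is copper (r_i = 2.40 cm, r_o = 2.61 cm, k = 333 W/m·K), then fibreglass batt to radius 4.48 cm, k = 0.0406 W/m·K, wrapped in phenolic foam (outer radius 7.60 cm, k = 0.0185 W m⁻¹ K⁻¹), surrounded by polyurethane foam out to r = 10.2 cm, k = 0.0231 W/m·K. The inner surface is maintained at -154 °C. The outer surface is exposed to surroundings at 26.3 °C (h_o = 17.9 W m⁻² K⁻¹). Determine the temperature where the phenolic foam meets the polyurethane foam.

T = -17.1 °C

Resistance network (inner→outer):
  R'_copper = ln(0.0261/0.0240)/(2πk) = 0.08388/(2π·333) = 4.009×10^-5 m·K/W
  R'_fibreglass batt = ln(0.0448/0.0261)/(2πk) = 0.5403/(2π·0.0406) = 2.118 m·K/W
  R'_phenolic foam = ln(0.0760/0.0448)/(2πk) = 0.5285/(2π·0.0185) = 4.547 m·K/W
  R'_polyurethane foam = ln(0.102/0.0760)/(2πk) = 0.2942/(2π·0.0231) = 2.027 m·K/W
  R'_conv,out = 1/(2πr h) = 1/(2π·0.102·17.9) = 0.08717 m·K/W
ΣR = 4.009×10^-5 + 2.118 + 4.547 + 2.027 + 0.08717 = 8.779 m·K/W
Q' = ΔT/ΣR = (-154 °C − 26.3 °C)/8.779 = -20.54 W/m
From the inner boundary to the phenolic foam/polyurethane foam interface, ΣR_partial = 6.665 m·K/W.
T_interface = T_in − Q'·ΣR_partial = -154 °C − (-20.54)(6.665) = -17.1 °C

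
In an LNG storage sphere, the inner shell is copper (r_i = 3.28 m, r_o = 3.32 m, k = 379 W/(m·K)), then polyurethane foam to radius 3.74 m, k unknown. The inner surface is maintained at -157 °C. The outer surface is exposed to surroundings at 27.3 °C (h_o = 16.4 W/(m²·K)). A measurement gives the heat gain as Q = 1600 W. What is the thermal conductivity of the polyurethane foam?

k = 0.0234 W/m·K

ΣR = ΔT/Q = |-157 − 27.3|/1600 = 0.1152 K/W
Known resistances:
  R_copper = (1/3.28 − 1/3.32)/(4πk) = 0.003673/(4π·379) = 7.713×10^-7 K/W
  R_conv,out = 1/(4πr²h) = 1/(4π·3.74²·16.4) = 3.469×10^-4 K/W
R_polyurethane foam = ΣR − ΣR_known = 0.1152 − 3.477×10^-4 = 0.1149 K/W
(1/r₁−1/r₂)/(4πk) = 0.1149 ⇒ k = 0.03383/(4π·0.1149) = 0.0234 W/m·K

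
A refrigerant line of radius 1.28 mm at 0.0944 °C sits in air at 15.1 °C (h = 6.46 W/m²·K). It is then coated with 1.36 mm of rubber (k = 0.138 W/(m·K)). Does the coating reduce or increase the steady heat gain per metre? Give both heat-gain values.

increases: 0.780 → 1.48 W/m

Critical radius for a cylinder: r_cr = k/h = 0.0214 m = 2.14 cm.
Outer radius after coating: r₂ = 0.00128 + 0.00136 = 0.00264 m.
Since r₁ < r_cr and r₂ ≤ r_cr, the coating moves toward the maximum at r_cr — heat gain rises.
Bare: R = 1/(2πr₁h) = 19.25 m·K/W; Q = 15.0056/19.25 = 0.780 W/m.
Coated: R = R_cond + R_conv = 10.17 m·K/W; Q = 15.0056/10.17 = 1.48 W/m.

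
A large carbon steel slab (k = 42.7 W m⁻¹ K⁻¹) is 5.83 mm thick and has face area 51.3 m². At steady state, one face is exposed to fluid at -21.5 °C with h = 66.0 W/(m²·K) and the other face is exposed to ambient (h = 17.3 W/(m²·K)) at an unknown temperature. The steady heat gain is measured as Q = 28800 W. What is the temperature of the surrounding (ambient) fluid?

Sum the resistances:
  R_conv,in = 1/(hA) = 1/(66.0·51.3) = 2.954×10^-4 K/W
  R_carbon steel = L/(kA) = 0.00583/(42.7·51.3) = 2.661×10^-6 K/W
  R_conv,out = 1/(hA) = 1/(17.3·51.3) = 0.001127 K/W
ΣR = 0.001425 K/W
ΔT = Q·ΣR = 28800 × 0.001425 = 41.04 K
Heat flows inward, so T_out = T_in + ΔT = -21.5 + 41.04 = 19.5 °C

T_out = 19.5 °C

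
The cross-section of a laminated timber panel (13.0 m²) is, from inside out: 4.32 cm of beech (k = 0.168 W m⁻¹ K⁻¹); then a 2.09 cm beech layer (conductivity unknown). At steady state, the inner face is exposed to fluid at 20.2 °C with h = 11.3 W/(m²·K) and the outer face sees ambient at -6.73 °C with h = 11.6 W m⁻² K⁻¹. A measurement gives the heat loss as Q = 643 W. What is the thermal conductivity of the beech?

ΣR = ΔT/Q = |20.2 − -6.73|/643 = 0.04188 K/W
Known resistances:
  R_conv,in = 1/(hA) = 1/(11.3·13.0) = 0.006807 K/W
  R_beech = L/(kA) = 0.0432/(0.168·13.0) = 0.01978 K/W
  R_conv,out = 1/(hA) = 1/(11.6·13.0) = 0.006631 K/W
R_beech = ΣR − ΣR_known = 0.04188 − 0.03322 = 0.008660 K/W
L/(kA) = 0.008660 ⇒ k = 0.0209/(0.008660·13.0) = 0.186 W/m·K

k = 0.186 W/m·K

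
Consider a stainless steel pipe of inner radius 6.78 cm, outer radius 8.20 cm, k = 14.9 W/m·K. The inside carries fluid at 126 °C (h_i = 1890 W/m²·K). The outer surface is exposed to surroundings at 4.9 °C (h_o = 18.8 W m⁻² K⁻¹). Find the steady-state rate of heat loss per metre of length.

Series thermal resistances, inner to outer:
  R'_conv,in = 1/(2πr h) = 1/(2π·0.0678·1890) = 0.001242 m·K/W
  R'_stainless steel = ln(0.0820/0.0678)/(2πk) = 0.1902/(2π·14.9) = 0.002031 m·K/W
  R'_conv,out = 1/(2πr h) = 1/(2π·0.0820·18.8) = 0.1032 m·K/W
ΣR = 0.001242 + 0.002031 + 0.1032 = 0.1065 m·K/W
Q' = ΔT/ΣR = (126 °C − 4.9 °C)/0.1065 = 1140 W/m

Q' = 1140 W/m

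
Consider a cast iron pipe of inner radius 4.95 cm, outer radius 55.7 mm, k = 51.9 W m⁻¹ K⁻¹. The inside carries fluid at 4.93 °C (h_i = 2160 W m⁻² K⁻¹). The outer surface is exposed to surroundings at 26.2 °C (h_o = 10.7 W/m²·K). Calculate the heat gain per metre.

Resistance network (inner→outer):
  R'_conv,in = 1/(2πr h) = 1/(2π·0.0495·2160) = 0.001489 m·K/W
  R'_cast iron = ln(0.0557/0.0495)/(2πk) = 0.1180/(2π·51.9) = 3.619×10^-4 m·K/W
  R'_conv,out = 1/(2πr h) = 1/(2π·0.0557·10.7) = 0.2670 m·K/W
ΣR = 0.001489 + 3.619×10^-4 + 0.2670 = 0.2689 m·K/W
Q' = ΔT/ΣR = (4.93 °C − 26.2 °C)/0.2689 = -79.1 W/m
(Negative Q' ⇒ heat flows inward; heat gain = 79.1 W/m.)

Q' = 79.1 W/m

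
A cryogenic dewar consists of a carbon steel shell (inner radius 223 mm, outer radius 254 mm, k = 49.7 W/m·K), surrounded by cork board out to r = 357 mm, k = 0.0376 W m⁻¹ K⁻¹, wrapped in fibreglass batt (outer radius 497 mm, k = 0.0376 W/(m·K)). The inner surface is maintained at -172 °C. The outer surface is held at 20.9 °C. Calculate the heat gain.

Resistance network (inner→outer):
  R_carbon steel = (1/0.223 − 1/0.254)/(4πk) = 0.5473/(4π·49.7) = 8.763×10^-4 K/W
  R_cork board = (1/0.254 − 1/0.357)/(4πk) = 1.136/(4π·0.0376) = 2.404 K/W
  R_fibreglass batt = (1/0.357 − 1/0.497)/(4πk) = 0.7890/(4π·0.0376) = 1.670 K/W
ΣR = 8.763×10^-4 + 2.404 + 1.670 = 4.075 K/W
Q = ΔT/ΣR = (-172 °C − 20.9 °C)/4.075 = -47.3 W
(Negative Q ⇒ heat flows inward; heat gain = 47.3 W.)

Q = 47.3 W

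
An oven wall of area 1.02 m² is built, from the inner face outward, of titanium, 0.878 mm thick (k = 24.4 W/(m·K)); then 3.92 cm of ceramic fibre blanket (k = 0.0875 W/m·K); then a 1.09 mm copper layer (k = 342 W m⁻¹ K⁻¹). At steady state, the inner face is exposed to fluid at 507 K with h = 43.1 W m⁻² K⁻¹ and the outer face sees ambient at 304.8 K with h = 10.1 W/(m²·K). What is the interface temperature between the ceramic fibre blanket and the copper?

T = 339.9 K

Resistance network (inner→outer):
  R_conv,in = 1/(hA) = 1/(43.1·1.02) = 0.02275 K/W
  R_titanium = L/(kA) = 8.78×10^-4/(24.4·1.02) = 3.528×10^-5 K/W
  R_ceramic fibre blanket = L/(kA) = 0.0392/(0.0875·1.02) = 0.4392 K/W
  R_copper = L/(kA) = 0.00109/(342·1.02) = 3.125×10^-6 K/W
  R_conv,out = 1/(hA) = 1/(10.1·1.02) = 0.09707 K/W
ΣR = 0.02275 + 3.528×10^-5 + 0.4392 + 3.125×10^-6 + 0.09707 = 0.5591 K/W
Q = ΔT/ΣR = (507 K − 304.8 K)/0.5591 = 361.7 W
From the inner boundary to the ceramic fibre blanket/copper interface, ΣR_partial = 0.4620 K/W.
T_interface = T_in − Q·ΣR_partial = 507 K − (361.7)(0.4620) = 339.9 K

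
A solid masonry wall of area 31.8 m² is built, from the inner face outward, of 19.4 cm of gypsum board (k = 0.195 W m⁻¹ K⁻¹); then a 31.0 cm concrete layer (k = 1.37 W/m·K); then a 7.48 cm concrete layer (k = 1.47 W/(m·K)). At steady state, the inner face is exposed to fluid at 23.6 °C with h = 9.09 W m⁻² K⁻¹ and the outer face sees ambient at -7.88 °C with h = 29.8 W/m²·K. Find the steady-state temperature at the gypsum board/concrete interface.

Treat each layer as a resistance in series:
  R_conv,in = 1/(hA) = 1/(9.09·31.8) = 0.003459 K/W
  R_gypsum board = L/(kA) = 0.194/(0.195·31.8) = 0.03129 K/W
  R_concrete = L/(kA) = 0.310/(1.37·31.8) = 0.007116 K/W
  R_concrete = L/(kA) = 0.0748/(1.47·31.8) = 0.001600 K/W
  R_conv,out = 1/(hA) = 1/(29.8·31.8) = 0.001055 K/W
ΣR = 0.003459 + 0.03129 + 0.007116 + 0.001600 + 0.001055 = 0.04452 K/W
Q = ΔT/ΣR = (23.6 °C − -7.88 °C)/0.04452 = 707.1 W
From the inner boundary to the gypsum board/concrete interface, ΣR_partial = 0.03475 K/W.
T_interface = T_in − Q·ΣR_partial = 23.6 °C − (707.1)(0.03475) = -0.97 °C

T = -0.97 °C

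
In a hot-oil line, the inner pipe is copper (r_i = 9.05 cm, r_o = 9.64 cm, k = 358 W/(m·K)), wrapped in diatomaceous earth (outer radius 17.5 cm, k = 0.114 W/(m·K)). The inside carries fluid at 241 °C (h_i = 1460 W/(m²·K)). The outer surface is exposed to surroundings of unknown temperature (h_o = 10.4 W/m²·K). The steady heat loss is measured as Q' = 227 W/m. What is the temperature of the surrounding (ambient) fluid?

T_out = 31.9 °C

Series resistances:
  R'_conv,in = 1/(2πr h) = 1/(2π·0.0905·1460) = 0.001205 m·K/W
  R'_copper = ln(0.0964/0.0905)/(2πk) = 0.06316/(2π·358) = 2.808×10^-5 m·K/W
  R'_diatomaceous earth = ln(0.175/0.0964)/(2πk) = 0.5963/(2π·0.114) = 0.8325 m·K/W
  R'_conv,out = 1/(2πr h) = 1/(2π·0.175·10.4) = 0.08745 m·K/W
ΣR = 0.9211 m·K/W
ΔT = Q'·ΣR = 227 × 0.9211 = 209.1 K
Heat flows outward, so T_out = T_in − ΔT = 241 − 209.1 = 31.9 °C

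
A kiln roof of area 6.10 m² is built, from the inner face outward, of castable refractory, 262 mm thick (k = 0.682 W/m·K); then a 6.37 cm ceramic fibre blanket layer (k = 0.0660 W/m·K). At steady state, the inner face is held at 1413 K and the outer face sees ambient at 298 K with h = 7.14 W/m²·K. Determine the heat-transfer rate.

Series thermal resistances, inner to outer:
  R_castable refractory = L/(kA) = 0.262/(0.682·6.10) = 0.06298 K/W
  R_ceramic fibre blanket = L/(kA) = 0.0637/(0.0660·6.10) = 0.1582 K/W
  R_conv,out = 1/(hA) = 1/(7.14·6.10) = 0.02296 K/W
ΣR = 0.06298 + 0.1582 + 0.02296 = 0.2441 K/W
Q = ΔT/ΣR = (1413 K − 298 K)/0.2441 = 4570 W

Q = 4.57 kW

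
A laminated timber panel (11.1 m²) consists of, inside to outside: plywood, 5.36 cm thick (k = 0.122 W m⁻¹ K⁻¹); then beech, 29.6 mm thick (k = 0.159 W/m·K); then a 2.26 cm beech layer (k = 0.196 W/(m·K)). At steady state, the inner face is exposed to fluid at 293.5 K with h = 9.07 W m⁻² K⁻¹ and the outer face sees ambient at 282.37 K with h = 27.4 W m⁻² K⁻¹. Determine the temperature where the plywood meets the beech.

T = 286.6 K

Series thermal resistances, inner to outer:
  R_conv,in = 1/(hA) = 1/(9.07·11.1) = 0.009933 K/W
  R_plywood = L/(kA) = 0.0536/(0.122·11.1) = 0.03958 K/W
  R_beech = L/(kA) = 0.0296/(0.159·11.1) = 0.01677 K/W
  R_beech = L/(kA) = 0.0226/(0.196·11.1) = 0.01039 K/W
  R_conv,out = 1/(hA) = 1/(27.4·11.1) = 0.003288 K/W
ΣR = 0.009933 + 0.03958 + 0.01677 + 0.01039 + 0.003288 = 0.07996 K/W
Q = ΔT/ΣR = (293.5 K − 282.37 K)/0.07996 = 139.2 W
From the inner boundary to the plywood/beech interface, ΣR_partial = 0.04951 K/W.
T_interface = T_in − Q·ΣR_partial = 293.5 K − (139.2)(0.04951) = 286.6 K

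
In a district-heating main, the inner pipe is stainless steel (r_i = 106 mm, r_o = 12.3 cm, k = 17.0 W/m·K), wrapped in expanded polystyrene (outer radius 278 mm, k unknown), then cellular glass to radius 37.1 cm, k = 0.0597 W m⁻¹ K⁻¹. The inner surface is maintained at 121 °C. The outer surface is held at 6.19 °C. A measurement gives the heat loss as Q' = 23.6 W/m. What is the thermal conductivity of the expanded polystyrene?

ΣR = ΔT/Q' = |121 − 6.19|/23.6 = 4.865 m·K/W
Known resistances:
  R'_stainless steel = ln(0.123/0.106)/(2πk) = 0.1487/(2π·17.0) = 0.001393 m·K/W
  R'_cellular glass = ln(0.371/0.278)/(2πk) = 0.2886/(2π·0.0597) = 0.7693 m·K/W
R_expanded polystyrene = ΣR − ΣR_known = 4.865 − 0.7707 = 4.094 m·K/W
ln(r₂/r₁)/(2πk) = 4.094 ⇒ k = 0.8154/(2π·4.094) = 0.0317 W/m·K

k = 0.0317 W/m·K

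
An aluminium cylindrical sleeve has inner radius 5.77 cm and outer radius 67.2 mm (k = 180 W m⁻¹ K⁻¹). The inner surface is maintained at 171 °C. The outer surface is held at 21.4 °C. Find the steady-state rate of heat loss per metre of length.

Q' = 1.11×10^6 W/m

Q' = 2πk·ΔT/ln(r₂/r₁) = 2π × 180 × 149.6 / ln(0.0672/0.0577) = 1.11×10^6 W/m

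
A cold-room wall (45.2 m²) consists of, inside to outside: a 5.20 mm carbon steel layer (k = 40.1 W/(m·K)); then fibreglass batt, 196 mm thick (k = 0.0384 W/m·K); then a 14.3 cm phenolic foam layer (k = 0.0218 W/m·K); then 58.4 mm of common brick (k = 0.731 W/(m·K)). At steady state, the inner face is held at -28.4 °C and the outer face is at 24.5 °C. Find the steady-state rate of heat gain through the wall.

Resistance network (inner→outer):
  R_carbon steel = L/(kA) = 0.00520/(40.1·45.2) = 2.869×10^-6 K/W
  R_fibreglass batt = L/(kA) = 0.196/(0.0384·45.2) = 0.1129 K/W
  R_phenolic foam = L/(kA) = 0.143/(0.0218·45.2) = 0.1451 K/W
  R_common brick = L/(kA) = 0.0584/(0.731·45.2) = 0.001767 K/W
ΣR = 2.869×10^-6 + 0.1129 + 0.1451 + 0.001767 = 0.2598 K/W
Q = ΔT/ΣR = (-28.4 °C − 24.5 °C)/0.2598 = -204 W
(Negative Q ⇒ heat flows inward; heat gain = 204 W.)

Q = 204 W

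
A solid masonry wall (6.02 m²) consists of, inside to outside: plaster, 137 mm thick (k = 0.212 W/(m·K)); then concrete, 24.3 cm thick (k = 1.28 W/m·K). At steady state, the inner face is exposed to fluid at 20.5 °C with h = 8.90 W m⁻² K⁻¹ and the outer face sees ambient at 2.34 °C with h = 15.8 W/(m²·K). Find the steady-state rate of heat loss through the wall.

Treat each layer as a resistance in series:
  R_conv,in = 1/(hA) = 1/(8.90·6.02) = 0.01866 K/W
  R_plaster = L/(kA) = 0.137/(0.212·6.02) = 0.1073 K/W
  R_concrete = L/(kA) = 0.243/(1.28·6.02) = 0.03154 K/W
  R_conv,out = 1/(hA) = 1/(15.8·6.02) = 0.01051 K/W
ΣR = 0.01866 + 0.1073 + 0.03154 + 0.01051 = 0.1680 K/W
Q = ΔT/ΣR = (20.5 °C − 2.34 °C)/0.1680 = 108 W

Q = 108 W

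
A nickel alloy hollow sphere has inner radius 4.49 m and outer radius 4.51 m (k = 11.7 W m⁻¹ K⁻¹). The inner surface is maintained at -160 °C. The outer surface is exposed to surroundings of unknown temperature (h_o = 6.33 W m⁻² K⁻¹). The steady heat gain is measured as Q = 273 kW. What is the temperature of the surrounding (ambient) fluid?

T_out = 10.6 °C

Series resistances:
  R_nickel alloy = (1/4.49 − 1/4.51)/(4πk) = 9.877×10^-4/(4π·11.7) = 6.718×10^-6 K/W
  R_conv,out = 1/(4πr²h) = 1/(4π·4.51²·6.33) = 6.181×10^-4 K/W
ΣR = 6.248×10^-4 K/W
ΔT = Q·ΣR = 2.73×10^5 × 6.248×10^-4 = 170.6 K
Heat flows inward, so T_out = T_in + ΔT = -160 + 170.6 = 10.6 °C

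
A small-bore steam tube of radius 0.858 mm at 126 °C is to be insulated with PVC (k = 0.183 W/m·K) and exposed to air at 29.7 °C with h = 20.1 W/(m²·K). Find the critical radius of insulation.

r_cr = 0.910 cm

For a cylinder, r_cr = k_ins/h = 0.183/20.1 = 0.00910 m = 0.910 cm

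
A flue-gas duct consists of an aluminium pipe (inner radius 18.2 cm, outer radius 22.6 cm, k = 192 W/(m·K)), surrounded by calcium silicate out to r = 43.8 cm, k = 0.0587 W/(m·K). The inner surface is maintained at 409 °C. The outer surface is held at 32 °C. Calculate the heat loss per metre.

Q' = 210 W/m

Series thermal resistances, inner to outer:
  R'_aluminium = ln(0.226/0.182)/(2πk) = 0.2165/(2π·192) = 1.795×10^-4 m·K/W
  R'_calcium silicate = ln(0.438/0.226)/(2πk) = 0.6617/(2π·0.0587) = 1.794 m·K/W
ΣR = 1.795×10^-4 + 1.794 = 1.794 m·K/W
Q' = ΔT/ΣR = (409 °C − 32 °C)/1.794 = 210 W/m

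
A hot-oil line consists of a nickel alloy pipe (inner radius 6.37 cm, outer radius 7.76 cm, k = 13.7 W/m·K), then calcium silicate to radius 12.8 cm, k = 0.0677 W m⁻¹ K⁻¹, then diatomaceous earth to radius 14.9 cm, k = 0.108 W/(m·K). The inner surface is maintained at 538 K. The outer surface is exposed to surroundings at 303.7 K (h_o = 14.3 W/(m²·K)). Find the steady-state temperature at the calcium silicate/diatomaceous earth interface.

T = 351.1 K

Resistance network (inner→outer):
  R'_nickel alloy = ln(0.0776/0.0637)/(2πk) = 0.1974/(2π·13.7) = 0.002293 m·K/W
  R'_calcium silicate = ln(0.128/0.0776)/(2πk) = 0.5005/(2π·0.0677) = 1.177 m·K/W
  R'_diatomaceous earth = ln(0.149/0.128)/(2πk) = 0.1519/(2π·0.108) = 0.2239 m·K/W
  R'_conv,out = 1/(2πr h) = 1/(2π·0.149·14.3) = 0.07470 m·K/W
ΣR = 0.002293 + 1.177 + 0.2239 + 0.07470 = 1.478 m·K/W
Q' = ΔT/ΣR = (538 K − 303.7 K)/1.478 = 158.5 W/m
From the inner boundary to the calcium silicate/diatomaceous earth interface, ΣR_partial = 1.179 m·K/W.
T_interface = T_in − Q'·ΣR_partial = 538 K − (158.5)(1.179) = 351.1 K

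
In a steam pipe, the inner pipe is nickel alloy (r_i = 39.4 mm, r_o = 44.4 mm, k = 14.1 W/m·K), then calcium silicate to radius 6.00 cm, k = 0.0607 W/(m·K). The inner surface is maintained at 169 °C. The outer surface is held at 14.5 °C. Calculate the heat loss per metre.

Q' = 195 W/m

Treat each layer as a resistance in series:
  R'_nickel alloy = ln(0.0444/0.0394)/(2πk) = 0.1195/(2π·14.1) = 0.001349 m·K/W
  R'_calcium silicate = ln(0.0600/0.0444)/(2πk) = 0.3011/(2π·0.0607) = 0.7895 m·K/W
ΣR = 0.001349 + 0.7895 = 0.7908 m·K/W
Q' = ΔT/ΣR = (169 °C − 14.5 °C)/0.7908 = 195 W/m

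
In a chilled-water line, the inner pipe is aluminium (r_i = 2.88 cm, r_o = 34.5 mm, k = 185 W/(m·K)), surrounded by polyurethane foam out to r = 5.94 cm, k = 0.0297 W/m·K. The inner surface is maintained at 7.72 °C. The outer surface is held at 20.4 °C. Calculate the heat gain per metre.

Series thermal resistances, inner to outer:
  R'_aluminium = ln(0.0345/0.0288)/(2πk) = 0.1806/(2π·185) = 1.554×10^-4 m·K/W
  R'_polyurethane foam = ln(0.0594/0.0345)/(2πk) = 0.5433/(2π·0.0297) = 2.912 m·K/W
ΣR = 1.554×10^-4 + 2.912 = 2.912 m·K/W
Q' = ΔT/ΣR = (7.72 °C − 20.4 °C)/2.912 = -4.35 W/m
(Negative Q' ⇒ heat flows inward; heat gain = 4.35 W/m.)

Q' = 4.35 W/m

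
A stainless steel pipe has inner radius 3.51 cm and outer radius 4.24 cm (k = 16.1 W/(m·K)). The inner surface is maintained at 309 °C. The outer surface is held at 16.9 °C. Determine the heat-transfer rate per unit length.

Q' = 1.56×10^5 W/m

Q' = 2πk·ΔT/ln(r₂/r₁) = 2π × 16.1 × 292.1 / ln(0.0424/0.0351) = 1.56×10^5 W/m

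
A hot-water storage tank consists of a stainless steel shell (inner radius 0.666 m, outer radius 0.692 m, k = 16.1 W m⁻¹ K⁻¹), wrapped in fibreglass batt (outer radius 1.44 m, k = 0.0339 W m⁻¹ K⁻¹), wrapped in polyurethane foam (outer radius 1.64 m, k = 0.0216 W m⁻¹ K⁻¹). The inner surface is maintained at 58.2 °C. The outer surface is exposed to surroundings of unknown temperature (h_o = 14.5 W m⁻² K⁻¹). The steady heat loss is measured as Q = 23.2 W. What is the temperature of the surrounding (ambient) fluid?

Sum the resistances:
  R_stainless steel = (1/0.666 − 1/0.692)/(4πk) = 0.05641/(4π·16.1) = 2.788×10^-4 K/W
  R_fibreglass batt = (1/0.692 − 1/1.44)/(4πk) = 0.7506/(4π·0.0339) = 1.762 K/W
  R_polyurethane foam = (1/1.44 − 1/1.64)/(4πk) = 0.08469/(4π·0.0216) = 0.3120 K/W
  R_conv,out = 1/(4πr²h) = 1/(4π·1.64²·14.5) = 0.002040 K/W
ΣR = 2.076 K/W
ΔT = Q·ΣR = 23.2 × 2.076 = 48.16 K
Heat flows outward, so T_out = T_in − ΔT = 58.2 − 48.16 = 10.0 °C

T_out = 10.0 °C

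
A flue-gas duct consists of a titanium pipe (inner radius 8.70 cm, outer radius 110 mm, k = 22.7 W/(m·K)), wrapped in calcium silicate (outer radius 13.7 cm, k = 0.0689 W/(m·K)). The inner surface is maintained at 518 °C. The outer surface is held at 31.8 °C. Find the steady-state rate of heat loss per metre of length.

Resistance network (inner→outer):
  R'_titanium = ln(0.110/0.0870)/(2πk) = 0.2346/(2π·22.7) = 0.001645 m·K/W
  R'_calcium silicate = ln(0.137/0.110)/(2πk) = 0.2195/(2π·0.0689) = 0.5070 m·K/W
ΣR = 0.001645 + 0.5070 = 0.5086 m·K/W
Q' = ΔT/ΣR = (518 °C − 31.8 °C)/0.5086 = 956 W/m

Q' = 956 W/m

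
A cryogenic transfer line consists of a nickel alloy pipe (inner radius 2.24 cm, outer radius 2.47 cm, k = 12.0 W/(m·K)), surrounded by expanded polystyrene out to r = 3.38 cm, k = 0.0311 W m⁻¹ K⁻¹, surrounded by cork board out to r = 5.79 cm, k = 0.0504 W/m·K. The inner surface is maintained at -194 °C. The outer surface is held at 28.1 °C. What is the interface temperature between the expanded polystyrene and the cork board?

T = -86.1 °C

Resistance network (inner→outer):
  R'_nickel alloy = ln(0.0247/0.0224)/(2πk) = 0.09774/(2π·12.0) = 0.001296 m·K/W
  R'_expanded polystyrene = ln(0.0338/0.0247)/(2πk) = 0.3137/(2π·0.0311) = 1.605 m·K/W
  R'_cork board = ln(0.0579/0.0338)/(2πk) = 0.5383/(2π·0.0504) = 1.700 m·K/W
ΣR = 0.001296 + 1.605 + 1.700 = 3.306 m·K/W
Q' = ΔT/ΣR = (-194 °C − 28.1 °C)/3.306 = -67.18 W/m
From the inner boundary to the expanded polystyrene/cork board interface, ΣR_partial = 1.606 m·K/W.
T_interface = T_in − Q'·ΣR_partial = -194 °C − (-67.18)(1.606) = -86.1 °C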